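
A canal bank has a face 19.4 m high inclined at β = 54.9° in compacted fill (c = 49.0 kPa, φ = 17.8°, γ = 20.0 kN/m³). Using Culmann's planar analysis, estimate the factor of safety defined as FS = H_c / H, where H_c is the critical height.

H_c = (4c/γ) · sinβ cosφ / [1 − cos(β − φ)]
    = (4·49.0/20.0) · sin54.9°·cos17.8° / [1 − cos37.1°]
    = 9.800 · 0.7790 / 0.2024 = 37.71 m
FS = H_c / H = 37.71 / 19.4 = 1.944

FS = 1.94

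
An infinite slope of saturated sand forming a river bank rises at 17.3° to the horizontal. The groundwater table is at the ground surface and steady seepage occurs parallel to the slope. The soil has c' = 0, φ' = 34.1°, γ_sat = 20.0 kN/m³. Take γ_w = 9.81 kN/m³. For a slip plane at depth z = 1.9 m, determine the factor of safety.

FS = 1.11

With seepage parallel to the slope and the water table at the surface, the effective normal stress on the slip plane uses the buoyant unit weight γ' = γ_sat − γ_w while the driving shear stress uses γ_sat:
FS = [c' + γ' z cos²β tanφ'] / [γ_sat z sinβ cosβ]
(For c' = 0 this reduces to FS = (γ'/γ_sat)·tanφ'/tanβ.)
γ' = 20.0 − 9.81 = 10.19 kN/m³
Numerator = 0.0 + 10.19·1.9·cos²17.3°·tan34.1° = 0.0 + 10.19·1.9·0.9116·0.6771 = 11.949 kPa
Denominator = 20.0·1.9·sin17.3°·cos17.3° = 20.0·1.9·0.2974·0.9548 = 10.789 kPa
FS = 11.949 / 10.789 = 1.108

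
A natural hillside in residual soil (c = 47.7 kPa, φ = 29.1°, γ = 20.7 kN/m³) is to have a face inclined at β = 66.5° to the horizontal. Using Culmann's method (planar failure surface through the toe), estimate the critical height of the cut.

H_c = 35.93 m

Culmann's analysis gives the critical failure plane at α_cr = (β + φ)/2 = (66.5 + 29.1)/2 = 47.8°, and the critical height
H_c = (4c/γ) · sinβ cosφ / [1 − cos(β − φ)]
    = (4·47.7/20.7) · sin66.5°·cos29.1° / [1 − cos(37.4°)]
    = 9.217 · 0.9171·0.8738 / [1 − 0.7944]
    = 9.217 · 0.8013 / 0.2056
    = 35.93 m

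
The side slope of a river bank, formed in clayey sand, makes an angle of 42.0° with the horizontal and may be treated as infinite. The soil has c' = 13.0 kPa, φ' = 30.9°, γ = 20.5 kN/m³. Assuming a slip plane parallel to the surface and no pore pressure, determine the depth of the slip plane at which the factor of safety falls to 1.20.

Setting FS = 1.20 in FS = [c' + γz cos²β tanφ'] / [γz sinβ cosβ] and solving for z:
z = c' / [γ cosβ (FS·sinβ − cosβ·tanφ')]
  = 13.0 / [20.5·cos42.0°·(1.20·sin42.0° − cos42.0°·tan30.9°)]
  = 13.0 / [20.5·0.7431·(1.20·0.6691 − 0.7431·0.5985)]
  = 13.0 / 5.4569 = 2.382 m

z = 2.38 m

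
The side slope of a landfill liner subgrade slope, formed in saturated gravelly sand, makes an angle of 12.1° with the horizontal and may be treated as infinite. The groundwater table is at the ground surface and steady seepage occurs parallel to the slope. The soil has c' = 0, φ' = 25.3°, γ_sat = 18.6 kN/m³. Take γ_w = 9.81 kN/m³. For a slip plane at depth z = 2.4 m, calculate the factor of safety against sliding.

With seepage parallel to the slope and the water table at the surface, the effective normal stress on the slip plane uses the buoyant unit weight γ' = γ_sat − γ_w while the driving shear stress uses γ_sat:
FS = [c' + γ' z cos²β tanφ'] / [γ_sat z sinβ cosβ]
(For c' = 0 this reduces to FS = (γ'/γ_sat)·tanφ'/tanβ.)
γ' = 18.6 − 9.81 = 8.79 kN/m³
Numerator = 0.0 + 8.79·2.4·cos²12.1°·tan25.3° = 0.0 + 8.79·2.4·0.9561·0.4727 = 9.534 kPa
Denominator = 18.6·2.4·sin12.1°·cos12.1° = 18.6·2.4·0.2096·0.9778 = 9.149 kPa
FS = 9.534 / 9.149 = 1.042

FS = 1.04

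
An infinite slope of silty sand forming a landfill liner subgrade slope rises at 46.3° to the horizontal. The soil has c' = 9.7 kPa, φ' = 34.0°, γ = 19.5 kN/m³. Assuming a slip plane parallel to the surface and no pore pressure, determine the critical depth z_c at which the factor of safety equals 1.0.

Setting FS = 1.00 in FS = [c' + γz cos²β tanφ'] / [γz sinβ cosβ] and solving for z:
z = c' / [γ cosβ (FS·sinβ − cosβ·tanφ')]
  = 9.7 / [19.5·cos46.3°·(1.00·sin46.3° − cos46.3°·tan34.0°)]
  = 9.7 / [19.5·0.6909·(1.00·0.7230 − 0.6909·0.6745)]
  = 9.7 / 3.4618 = 2.802 m

z_c = 2.80 m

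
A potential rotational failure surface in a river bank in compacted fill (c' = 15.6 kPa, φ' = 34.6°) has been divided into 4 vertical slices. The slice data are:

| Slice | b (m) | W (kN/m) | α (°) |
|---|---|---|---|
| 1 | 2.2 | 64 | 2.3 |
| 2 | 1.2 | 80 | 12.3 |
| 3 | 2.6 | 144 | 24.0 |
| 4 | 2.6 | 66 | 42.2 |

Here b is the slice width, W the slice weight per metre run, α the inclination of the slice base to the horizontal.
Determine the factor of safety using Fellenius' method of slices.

FS = 3.06

Ordinary method of slices: FS = Σ[c'·Δl_i + (W_i cosα_i)·tanφ'] / Σ W_i sinα_i, with Δl_i = b_i / cosα_i.
Slice 1: Δl = 2.2/cos2.3° = 2.202 m; N'_1 = 64·cos2.3° = 63.9; c'Δl = 34.35; W sinα = 2.6
Slice 2: Δl = 1.2/cos12.3° = 1.228 m; N'_2 = 80·cos12.3° = 78.2; c'Δl = 19.16; W sinα = 17.0
Slice 3: Δl = 2.6/cos24.0° = 2.846 m; N'_3 = 144·cos24.0° = 131.6; c'Δl = 44.40; W sinα = 58.6
Slice 4: Δl = 2.6/cos42.2° = 3.510 m; N'_4 = 66·cos42.2° = 48.9; c'Δl = 54.75; W sinα = 44.3
Σc'Δl = 152.7 kN/m; ΣN' = 322.6 kN/m; ΣW sinα = 122.5 kN/m
Resisting = 152.7 + 322.6·tan34.6° = 152.7 + 222.5 = 375.2 kN/m
FS = 375.2 / 122.5 = 3.062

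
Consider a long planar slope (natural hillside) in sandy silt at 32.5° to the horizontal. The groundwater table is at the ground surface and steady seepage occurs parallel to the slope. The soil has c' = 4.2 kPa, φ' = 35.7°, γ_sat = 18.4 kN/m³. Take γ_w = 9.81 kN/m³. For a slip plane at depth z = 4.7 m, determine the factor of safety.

FS = 0.63

With seepage parallel to the slope and the water table at the surface, the effective normal stress on the slip plane uses the buoyant unit weight γ' = γ_sat − γ_w while the driving shear stress uses γ_sat:
FS = [c' + γ' z cos²β tanφ'] / [γ_sat z sinβ cosβ]
γ' = 18.4 − 9.81 = 8.59 kN/m³
Numerator = 4.2 + 8.59·4.7·cos²32.5°·tan35.7° = 4.2 + 8.59·4.7·0.7113·0.7186 = 24.836 kPa
Denominator = 18.4·4.7·sin32.5°·cos32.5° = 18.4·4.7·0.5373·0.8434 = 39.189 kPa
FS = 24.836 / 39.189 = 0.634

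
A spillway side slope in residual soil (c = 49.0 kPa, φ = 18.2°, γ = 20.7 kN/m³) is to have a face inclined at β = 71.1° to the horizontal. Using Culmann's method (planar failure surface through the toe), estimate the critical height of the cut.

H_c = 21.45 m

Culmann's analysis gives the critical failure plane at α_cr = (β + φ)/2 = (71.1 + 18.2)/2 = 44.6°, and the critical height
H_c = (4c/γ) · sinβ cosφ / [1 − cos(β − φ)]
    = (4·49.0/20.7) · sin71.1°·cos18.2° / [1 − cos(52.9°)]
    = 9.469 · 0.9461·0.9500 / [1 − 0.6032]
    = 9.469 · 0.8988 / 0.3968
    = 21.45 m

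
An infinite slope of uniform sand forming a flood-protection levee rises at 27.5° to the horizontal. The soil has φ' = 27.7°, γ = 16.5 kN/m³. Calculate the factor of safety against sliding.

FS = 1.01

For a dry cohesionless infinite slope the factor of safety is FS = tanφ' / tanβ.
FS = tan27.7° / tan27.5° = 0.5250 / 0.5206 = 1.009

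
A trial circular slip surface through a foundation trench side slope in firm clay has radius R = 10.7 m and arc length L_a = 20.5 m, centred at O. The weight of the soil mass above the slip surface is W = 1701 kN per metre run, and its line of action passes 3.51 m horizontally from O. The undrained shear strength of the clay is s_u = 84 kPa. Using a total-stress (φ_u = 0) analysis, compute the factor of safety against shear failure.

FS = 3.09

Taking moments about the centre O, the resisting moment is provided by the undrained shear strength acting along the arc:
M_R = s_u·L_a·R = 84·20.50·10.7 = 18425.4 kN·m/m
M_D = W·d = 1701·3.51 = 5970.5 kN·m/m
FS = M_R / M_D = 18425.4 / 5970.5 = 3.086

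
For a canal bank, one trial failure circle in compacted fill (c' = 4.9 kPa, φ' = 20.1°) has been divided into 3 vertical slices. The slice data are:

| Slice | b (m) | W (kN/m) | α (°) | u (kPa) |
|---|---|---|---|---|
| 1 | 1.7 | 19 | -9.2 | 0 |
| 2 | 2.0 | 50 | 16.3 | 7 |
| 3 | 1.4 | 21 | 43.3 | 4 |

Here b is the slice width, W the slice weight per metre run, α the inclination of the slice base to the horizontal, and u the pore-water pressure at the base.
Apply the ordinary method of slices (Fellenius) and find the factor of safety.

FS = 1.97

Ordinary method of slices: FS = Σ[c'·Δl_i + (W_i cosα_i − u_i·Δl_i)·tanφ'] / Σ W_i sinα_i, with Δl_i = b_i / cosα_i.
Slice 1: Δl = 1.7/cos(-9.2°) = 1.722 m; N'_1 = 19·cos(-9.2°) − 0·1.722 = 18.8; c'Δl = 8.44; W sinα = -3.0
Slice 2: Δl = 2.0/cos16.3° = 2.084 m; N'_2 = 50·cos16.3° − 7·2.084 = 33.4; c'Δl = 10.21; W sinα = 14.0
Slice 3: Δl = 1.4/cos43.3° = 1.924 m; N'_3 = 21·cos43.3° − 4·1.924 = 7.6; c'Δl = 9.43; W sinα = 14.4
Σc'Δl = 28.1 kN/m; ΣN' = 59.7 kN/m; ΣW sinα = 25.4 kN/m
Resisting = 28.1 + 59.7·tan20.1° = 28.1 + 21.9 = 49.9 kN/m
FS = 49.9 / 25.4 = 1.966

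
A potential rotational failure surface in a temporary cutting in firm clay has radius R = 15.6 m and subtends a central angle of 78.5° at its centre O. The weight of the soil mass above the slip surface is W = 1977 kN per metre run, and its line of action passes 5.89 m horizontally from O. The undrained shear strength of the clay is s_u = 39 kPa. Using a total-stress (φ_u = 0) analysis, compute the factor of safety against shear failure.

Taking moments about the centre O, the resisting moment is provided by the undrained shear strength acting along the arc:
Arc length L_a = R·θ = 15.6·(78.5°·π/180) = 15.6·1.3701 = 21.37 m
M_R = s_u·L_a·R = 39·21.37·15.6 = 13003.5 kN·m/m
M_D = W·d = 1977·5.89 = 11644.5 kN·m/m
FS = M_R / M_D = 13003.5 / 11644.5 = 1.117

FS = 1.12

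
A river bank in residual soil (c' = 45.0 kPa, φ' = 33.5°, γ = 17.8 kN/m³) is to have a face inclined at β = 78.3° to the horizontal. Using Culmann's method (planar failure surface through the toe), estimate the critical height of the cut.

H_c = 28.43 m

Culmann's analysis gives the critical failure plane at α_cr = (β + φ')/2 = (78.3 + 33.5)/2 = 55.9°, and the critical height
H_c = (4c'/γ) · sinβ cosφ' / [1 − cos(β − φ')]
    = (4·45.0/17.8) · sin78.3°·cos33.5° / [1 − cos(44.8°)]
    = 10.112 · 0.9792·0.8339 / [1 − 0.7096]
    = 10.112 · 0.8166 / 0.2904
    = 28.43 m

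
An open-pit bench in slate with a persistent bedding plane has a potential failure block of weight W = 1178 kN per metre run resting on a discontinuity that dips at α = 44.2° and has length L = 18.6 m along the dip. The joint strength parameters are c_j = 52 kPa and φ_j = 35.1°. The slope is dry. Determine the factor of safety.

Resolving the block weight along and normal to the plane and applying the Mohr–Coulomb strength on the joint:
N' = W cosα = 1178·cos44.2° = 844.5 kN/m
Driving force T = W sinα = 1178·sin44.2° = 821.3 kN/m
Resisting force R = c_j·L + N'·tanφ_j = 52·18.6 + 844.5·tan35.1° = 967.2 + 593.5 = 1560.7 kN/m
FS = R / T = 1560.7 / 821.3 = 1.900

FS = 1.90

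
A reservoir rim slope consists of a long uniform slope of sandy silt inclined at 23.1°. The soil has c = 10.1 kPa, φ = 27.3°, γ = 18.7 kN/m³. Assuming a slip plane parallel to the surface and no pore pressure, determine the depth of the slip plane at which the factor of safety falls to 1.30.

Setting FS = 1.30 in FS = [c + γz cos²β tanφ] / [γz sinβ cosβ] and solving for z:
z = c / [γ cosβ (FS·sinβ − cosβ·tanφ)]
  = 10.1 / [18.7·cos23.1°·(1.30·sin23.1° − cos23.1°·tan27.3°)]
  = 10.1 / [18.7·0.9198·(1.30·0.3923 − 0.9198·0.5161)]
  = 10.1 / 0.6069 = 16.642 m

z = 16.64 m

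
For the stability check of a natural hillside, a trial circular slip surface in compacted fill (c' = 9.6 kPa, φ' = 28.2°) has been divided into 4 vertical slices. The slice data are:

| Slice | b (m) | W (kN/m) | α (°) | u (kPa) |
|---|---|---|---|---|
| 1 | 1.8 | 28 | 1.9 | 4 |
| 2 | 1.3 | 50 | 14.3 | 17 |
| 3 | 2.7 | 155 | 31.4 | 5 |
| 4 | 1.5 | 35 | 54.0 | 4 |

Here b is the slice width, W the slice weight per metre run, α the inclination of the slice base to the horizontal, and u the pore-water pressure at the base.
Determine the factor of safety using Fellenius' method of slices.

FS = 1.45

Ordinary method of slices: FS = Σ[c'·Δl_i + (W_i cosα_i − u_i·Δl_i)·tanφ'] / Σ W_i sinα_i, with Δl_i = b_i / cosα_i.
Slice 1: Δl = 1.8/cos1.9° = 1.801 m; N'_1 = 28·cos1.9° − 4·1.801 = 20.8; c'Δl = 17.29; W sinα = 0.9
Slice 2: Δl = 1.3/cos14.3° = 1.342 m; N'_2 = 50·cos14.3° − 17·1.342 = 25.6; c'Δl = 12.88; W sinα = 12.3
Slice 3: Δl = 2.7/cos31.4° = 3.163 m; N'_3 = 155·cos31.4° − 5·3.163 = 116.5; c'Δl = 30.37; W sinα = 80.8
Slice 4: Δl = 1.5/cos54.0° = 2.552 m; N'_4 = 35·cos54.0° − 4·2.552 = 10.4; c'Δl = 24.50; W sinα = 28.3
Σc'Δl = 85.0 kN/m; ΣN' = 173.3 kN/m; ΣW sinα = 122.4 kN/m
Resisting = 85.0 + 173.3·tan28.2° = 85.0 + 92.9 = 177.9 kN/m
FS = 177.9 / 122.4 = 1.454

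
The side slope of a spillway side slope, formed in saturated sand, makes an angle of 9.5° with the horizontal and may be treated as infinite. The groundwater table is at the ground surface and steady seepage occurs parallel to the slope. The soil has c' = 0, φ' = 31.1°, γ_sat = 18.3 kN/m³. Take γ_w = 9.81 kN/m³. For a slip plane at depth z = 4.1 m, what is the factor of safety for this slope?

With seepage parallel to the slope and the water table at the surface, the effective normal stress on the slip plane uses the buoyant unit weight γ' = γ_sat − γ_w while the driving shear stress uses γ_sat:
FS = [c' + γ' z cos²β tanφ'] / [γ_sat z sinβ cosβ]
(For c' = 0 this reduces to FS = (γ'/γ_sat)·tanφ'/tanβ.)
γ' = 18.3 − 9.81 = 8.49 kN/m³
Numerator = 0.0 + 8.49·4.1·cos²9.5°·tan31.1° = 0.0 + 8.49·4.1·0.9728·0.6032 = 20.426 kPa
Denominator = 18.3·4.1·sin9.5°·cos9.5° = 18.3·4.1·0.1650·0.9863 = 12.214 kPa
FS = 20.426 / 12.214 = 1.672

FS = 1.67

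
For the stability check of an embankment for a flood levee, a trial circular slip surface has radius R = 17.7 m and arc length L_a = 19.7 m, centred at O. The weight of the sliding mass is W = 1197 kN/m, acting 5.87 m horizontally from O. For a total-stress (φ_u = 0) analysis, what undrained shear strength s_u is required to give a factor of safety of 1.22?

s_u = 24.6 kPa

FS = s_u·L_a·R / (W·d), so s_u = FS·W·d / (L_a·R).
s_u = 1.22·1197·5.87 / (19.70·17.7) = 8572.2 / 348.69 = 24.58 kPa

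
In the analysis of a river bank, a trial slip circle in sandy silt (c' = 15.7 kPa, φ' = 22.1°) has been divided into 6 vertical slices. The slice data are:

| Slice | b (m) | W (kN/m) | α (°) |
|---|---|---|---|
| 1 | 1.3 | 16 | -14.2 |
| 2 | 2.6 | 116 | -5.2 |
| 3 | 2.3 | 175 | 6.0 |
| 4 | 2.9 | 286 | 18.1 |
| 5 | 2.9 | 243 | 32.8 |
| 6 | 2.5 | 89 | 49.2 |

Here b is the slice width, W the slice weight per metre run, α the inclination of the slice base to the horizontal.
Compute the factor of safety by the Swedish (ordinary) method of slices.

FS = 2.06

Ordinary method of slices: FS = Σ[c'·Δl_i + (W_i cosα_i)·tanφ'] / Σ W_i sinα_i, with Δl_i = b_i / cosα_i.
Slice 1: Δl = 1.3/cos(-14.2°) = 1.341 m; N'_1 = 16·cos(-14.2°) = 15.5; c'Δl = 21.05; W sinα = -3.9
Slice 2: Δl = 2.6/cos(-5.2°) = 2.611 m; N'_2 = 116·cos(-5.2°) = 115.5; c'Δl = 40.99; W sinα = -10.5
Slice 3: Δl = 2.3/cos6.0° = 2.313 m; N'_3 = 175·cos6.0° = 174.0; c'Δl = 36.31; W sinα = 18.3
Slice 4: Δl = 2.9/cos18.1° = 3.051 m; N'_4 = 286·cos18.1° = 271.8; c'Δl = 47.90; W sinα = 88.9
Slice 5: Δl = 2.9/cos32.8° = 3.450 m; N'_5 = 243·cos32.8° = 204.3; c'Δl = 54.17; W sinα = 131.6
Slice 6: Δl = 2.5/cos49.2° = 3.826 m; N'_6 = 89·cos49.2° = 58.2; c'Δl = 60.07; W sinα = 67.4
Σc'Δl = 260.5 kN/m; ΣN' = 839.3 kN/m; ΣW sinα = 291.7 kN/m
Resisting = 260.5 + 839.3·tan22.1° = 260.5 + 340.8 = 601.3 kN/m
FS = 601.3 / 291.7 = 2.061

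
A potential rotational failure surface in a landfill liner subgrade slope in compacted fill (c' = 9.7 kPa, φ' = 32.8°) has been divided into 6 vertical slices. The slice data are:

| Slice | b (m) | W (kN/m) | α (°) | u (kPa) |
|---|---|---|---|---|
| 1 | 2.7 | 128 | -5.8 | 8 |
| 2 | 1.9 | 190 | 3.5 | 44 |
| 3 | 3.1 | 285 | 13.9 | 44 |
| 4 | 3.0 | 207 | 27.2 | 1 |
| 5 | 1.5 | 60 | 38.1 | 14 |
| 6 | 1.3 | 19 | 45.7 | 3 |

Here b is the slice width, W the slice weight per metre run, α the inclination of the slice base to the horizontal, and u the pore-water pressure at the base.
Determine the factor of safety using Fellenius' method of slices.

Ordinary method of slices: FS = Σ[c'·Δl_i + (W_i cosα_i − u_i·Δl_i)·tanφ'] / Σ W_i sinα_i, with Δl_i = b_i / cosα_i.
Slice 1: Δl = 2.7/cos(-5.8°) = 2.714 m; N'_1 = 128·cos(-5.8°) − 8·2.714 = 105.6; c'Δl = 26.32; W sinα = -12.9
Slice 2: Δl = 1.9/cos3.5° = 1.904 m; N'_2 = 190·cos3.5° − 44·1.904 = 105.9; c'Δl = 18.46; W sinα = 11.6
Slice 3: Δl = 3.1/cos13.9° = 3.194 m; N'_3 = 285·cos13.9° − 44·3.194 = 136.1; c'Δl = 30.98; W sinα = 68.5
Slice 4: Δl = 3.0/cos27.2° = 3.373 m; N'_4 = 207·cos27.2° − 1·3.373 = 180.7; c'Δl = 32.72; W sinα = 94.6
Slice 5: Δl = 1.5/cos38.1° = 1.906 m; N'_5 = 60·cos38.1° − 14·1.906 = 20.5; c'Δl = 18.49; W sinα = 37.0
Slice 6: Δl = 1.3/cos45.7° = 1.861 m; N'_6 = 19·cos45.7° − 3·1.861 = 7.7; c'Δl = 18.06; W sinα = 13.6
Σc'Δl = 145.0 kN/m; ΣN' = 556.6 kN/m; ΣW sinα = 212.4 kN/m
Resisting = 145.0 + 556.6·tan32.8° = 145.0 + 358.7 = 503.7 kN/m
FS = 503.7 / 212.4 = 2.372

FS = 2.37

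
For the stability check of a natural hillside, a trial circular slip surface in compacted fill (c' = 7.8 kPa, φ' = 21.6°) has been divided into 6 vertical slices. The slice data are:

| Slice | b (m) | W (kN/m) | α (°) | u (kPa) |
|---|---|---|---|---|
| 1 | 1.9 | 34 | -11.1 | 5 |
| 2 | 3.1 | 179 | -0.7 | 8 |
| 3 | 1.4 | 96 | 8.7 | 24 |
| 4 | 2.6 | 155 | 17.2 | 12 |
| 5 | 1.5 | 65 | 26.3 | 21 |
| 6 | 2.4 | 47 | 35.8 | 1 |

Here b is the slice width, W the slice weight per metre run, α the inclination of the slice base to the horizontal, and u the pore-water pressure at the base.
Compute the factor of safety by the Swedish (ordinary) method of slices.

Ordinary method of slices: FS = Σ[c'·Δl_i + (W_i cosα_i − u_i·Δl_i)·tanφ'] / Σ W_i sinα_i, with Δl_i = b_i / cosα_i.
Slice 1: Δl = 1.9/cos(-11.1°) = 1.936 m; N'_1 = 34·cos(-11.1°) − 5·1.936 = 23.7; c'Δl = 15.10; W sinα = -6.5
Slice 2: Δl = 3.1/cos(-0.7°) = 3.100 m; N'_2 = 179·cos(-0.7°) − 8·3.100 = 154.2; c'Δl = 24.18; W sinα = -2.2
Slice 3: Δl = 1.4/cos8.7° = 1.416 m; N'_3 = 96·cos8.7° − 24·1.416 = 60.9; c'Δl = 11.05; W sinα = 14.5
Slice 4: Δl = 2.6/cos17.2° = 2.722 m; N'_4 = 155·cos17.2° − 12·2.722 = 115.4; c'Δl = 21.23; W sinα = 45.8
Slice 5: Δl = 1.5/cos26.3° = 1.673 m; N'_5 = 65·cos26.3° − 21·1.673 = 23.1; c'Δl = 13.05; W sinα = 28.8
Slice 6: Δl = 2.4/cos35.8° = 2.959 m; N'_6 = 47·cos35.8° − 1·2.959 = 35.2; c'Δl = 23.08; W sinα = 27.5
Σc'Δl = 107.7 kN/m; ΣN' = 412.5 kN/m; ΣW sinα = 107.9 kN/m
Resisting = 107.7 + 412.5·tan21.6° = 107.7 + 163.3 = 271.0 kN/m
FS = 271.0 / 107.9 = 2.511

FS = 2.51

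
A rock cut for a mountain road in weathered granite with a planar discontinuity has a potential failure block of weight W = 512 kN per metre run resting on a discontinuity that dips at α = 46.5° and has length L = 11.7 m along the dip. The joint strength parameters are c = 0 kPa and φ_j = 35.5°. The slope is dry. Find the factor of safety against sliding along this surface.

FS = 0.68

Resolving the block weight along and normal to the plane and applying the Mohr–Coulomb strength on the joint:
N' = W cosα = 512·cos46.5° = 352.4 kN/m
Driving force T = W sinα = 512·sin46.5° = 371.4 kN/m
Resisting force R = c·L + N'·tanφ_j = 0·11.7 + 352.4·tan35.5° = 0.0 + 251.4 = 251.4 kN/m
FS = R / T = 251.4 / 371.4 = 0.677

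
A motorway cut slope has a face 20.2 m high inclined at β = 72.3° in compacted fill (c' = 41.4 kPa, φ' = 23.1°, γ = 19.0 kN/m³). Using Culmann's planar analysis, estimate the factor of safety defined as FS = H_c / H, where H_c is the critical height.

H_c = (4c'/γ) · sinβ cosφ' / [1 − cos(β − φ')]
    = (4·41.4/19.0) · sin72.3°·cos23.1° / [1 − cos49.2°]
    = 8.716 · 0.8763 / 0.3466 = 22.04 m
FS = H_c / H = 22.04 / 20.2 = 1.091

FS = 1.09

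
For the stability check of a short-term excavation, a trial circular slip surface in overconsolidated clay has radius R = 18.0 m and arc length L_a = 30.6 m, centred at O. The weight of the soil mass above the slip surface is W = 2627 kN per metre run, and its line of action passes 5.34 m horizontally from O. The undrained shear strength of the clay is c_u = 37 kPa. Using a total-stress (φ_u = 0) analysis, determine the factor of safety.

FS = 1.45

Taking moments about the centre O, the resisting moment is provided by the undrained shear strength acting along the arc:
M_R = c_u·L_a·R = 37·30.60·18.0 = 20379.6 kN·m/m
M_D = W·d = 2627·5.34 = 14028.2 kN·m/m
FS = M_R / M_D = 20379.6 / 14028.2 = 1.453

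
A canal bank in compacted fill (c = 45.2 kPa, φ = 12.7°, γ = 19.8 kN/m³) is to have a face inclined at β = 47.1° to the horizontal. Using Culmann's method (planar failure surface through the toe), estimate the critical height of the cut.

Culmann's analysis gives the critical failure plane at α_cr = (β + φ)/2 = (47.1 + 12.7)/2 = 29.9°, and the critical height
H_c = (4c/γ) · sinβ cosφ / [1 − cos(β − φ)]
    = (4·45.2/19.8) · sin47.1°·cos12.7° / [1 − cos(34.4°)]
    = 9.131 · 0.7325·0.9755 / [1 − 0.8251]
    = 9.131 · 0.7146 / 0.1749
    = 37.31 m

H_c = 37.31 m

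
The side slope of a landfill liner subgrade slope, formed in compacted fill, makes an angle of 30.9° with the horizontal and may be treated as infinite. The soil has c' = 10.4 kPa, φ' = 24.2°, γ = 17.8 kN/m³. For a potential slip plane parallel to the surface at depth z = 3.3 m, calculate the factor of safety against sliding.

For an infinite slope with a slip plane parallel to the surface (no pore pressure): FS = [c' + γz cos²β tanφ'] / [γz sinβ cosβ].
γz = 17.8·3.3 = 58.74 kN/m²
Numerator = 10.4 + 58.74·cos²30.9°·tan24.2° = 10.4 + 58.74·0.7363·0.4494 = 29.837 kPa
Denominator = 58.74·sin30.9°·cos30.9° = 58.74·0.5135·0.8581 = 25.884 kPa
FS = 29.837 / 25.884 = 1.153

FS = 1.15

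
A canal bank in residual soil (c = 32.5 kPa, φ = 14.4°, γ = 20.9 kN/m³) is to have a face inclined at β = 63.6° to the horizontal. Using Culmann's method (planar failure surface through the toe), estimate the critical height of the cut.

Culmann's analysis gives the critical failure plane at α_cr = (β + φ)/2 = (63.6 + 14.4)/2 = 39.0°, and the critical height
H_c = (4c/γ) · sinβ cosφ / [1 − cos(β − φ)]
    = (4·32.5/20.9) · sin63.6°·cos14.4° / [1 − cos(49.2°)]
    = 6.220 · 0.8957·0.9686 / [1 − 0.6534]
    = 6.220 · 0.8676 / 0.3466
    = 15.57 m

H_c = 15.57 m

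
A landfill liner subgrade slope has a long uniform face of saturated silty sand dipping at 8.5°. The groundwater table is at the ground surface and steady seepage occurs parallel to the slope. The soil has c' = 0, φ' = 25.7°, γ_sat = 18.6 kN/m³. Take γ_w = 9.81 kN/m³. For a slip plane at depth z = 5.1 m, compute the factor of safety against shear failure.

With seepage parallel to the slope and the water table at the surface, the effective normal stress on the slip plane uses the buoyant unit weight γ' = γ_sat − γ_w while the driving shear stress uses γ_sat:
FS = [c' + γ' z cos²β tanφ'] / [γ_sat z sinβ cosβ]
(For c' = 0 this reduces to FS = (γ'/γ_sat)·tanφ'/tanβ.)
γ' = 18.6 − 9.81 = 8.79 kN/m³
Numerator = 0.0 + 8.79·5.1·cos²8.5°·tan25.7° = 0.0 + 8.79·5.1·0.9782·0.4813 = 21.103 kPa
Denominator = 18.6·5.1·sin8.5°·cos8.5° = 18.6·5.1·0.1478·0.9890 = 13.867 kPa
FS = 21.103 / 13.867 = 1.522

FS = 1.52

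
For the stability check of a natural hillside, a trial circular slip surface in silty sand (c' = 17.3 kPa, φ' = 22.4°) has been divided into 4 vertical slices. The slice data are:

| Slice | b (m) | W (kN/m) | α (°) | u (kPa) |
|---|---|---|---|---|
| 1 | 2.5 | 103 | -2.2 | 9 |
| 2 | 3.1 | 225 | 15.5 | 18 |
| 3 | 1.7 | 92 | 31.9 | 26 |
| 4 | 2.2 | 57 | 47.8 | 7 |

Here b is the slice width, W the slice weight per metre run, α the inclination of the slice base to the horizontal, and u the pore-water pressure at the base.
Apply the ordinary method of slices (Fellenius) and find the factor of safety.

FS = 2.08

Ordinary method of slices: FS = Σ[c'·Δl_i + (W_i cosα_i − u_i·Δl_i)·tanφ'] / Σ W_i sinα_i, with Δl_i = b_i / cosα_i.
Slice 1: Δl = 2.5/cos(-2.2°) = 2.502 m; N'_1 = 103·cos(-2.2°) − 9·2.502 = 80.4; c'Δl = 43.28; W sinα = -4.0
Slice 2: Δl = 3.1/cos15.5° = 3.217 m; N'_2 = 225·cos15.5° − 18·3.217 = 158.9; c'Δl = 55.65; W sinα = 60.1
Slice 3: Δl = 1.7/cos31.9° = 2.002 m; N'_3 = 92·cos31.9° − 26·2.002 = 26.0; c'Δl = 34.64; W sinα = 48.6
Slice 4: Δl = 2.2/cos47.8° = 3.275 m; N'_4 = 57·cos47.8° − 7·3.275 = 15.4; c'Δl = 56.66; W sinα = 42.2
Σc'Δl = 190.2 kN/m; ΣN' = 280.7 kN/m; ΣW sinα = 147.0 kN/m
Resisting = 190.2 + 280.7·tan22.4° = 190.2 + 115.7 = 305.9 kN/m
FS = 305.9 / 147.0 = 2.081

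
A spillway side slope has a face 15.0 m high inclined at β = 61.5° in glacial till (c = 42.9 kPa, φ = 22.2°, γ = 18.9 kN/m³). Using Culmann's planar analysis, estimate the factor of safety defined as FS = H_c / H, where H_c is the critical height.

FS = 2.18

H_c = (4c/γ) · sinβ cosφ / [1 − cos(β − φ)]
    = (4·42.9/18.9) · sin61.5°·cos22.2° / [1 − cos39.3°]
    = 9.079 · 0.8137 / 0.2262 = 32.67 m
FS = H_c / H = 32.67 / 15.0 = 2.178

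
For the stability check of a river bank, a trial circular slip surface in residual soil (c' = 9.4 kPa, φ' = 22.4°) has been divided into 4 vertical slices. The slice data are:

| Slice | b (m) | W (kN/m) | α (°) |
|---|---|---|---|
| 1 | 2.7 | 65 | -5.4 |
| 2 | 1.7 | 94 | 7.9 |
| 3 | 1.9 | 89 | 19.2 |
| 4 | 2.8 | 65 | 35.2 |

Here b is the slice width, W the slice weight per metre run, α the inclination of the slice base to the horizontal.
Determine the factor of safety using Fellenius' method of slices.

Ordinary method of slices: FS = Σ[c'·Δl_i + (W_i cosα_i)·tanφ'] / Σ W_i sinα_i, with Δl_i = b_i / cosα_i.
Slice 1: Δl = 2.7/cos(-5.4°) = 2.712 m; N'_1 = 65·cos(-5.4°) = 64.7; c'Δl = 25.49; W sinα = -6.1
Slice 2: Δl = 1.7/cos7.9° = 1.716 m; N'_2 = 94·cos7.9° = 93.1; c'Δl = 16.13; W sinα = 12.9
Slice 3: Δl = 1.9/cos19.2° = 2.012 m; N'_3 = 89·cos19.2° = 84.0; c'Δl = 18.91; W sinα = 29.3
Slice 4: Δl = 2.8/cos35.2° = 3.427 m; N'_4 = 65·cos35.2° = 53.1; c'Δl = 32.21; W sinα = 37.5
Σc'Δl = 92.7 kN/m; ΣN' = 295.0 kN/m; ΣW sinα = 73.5 kN/m
Resisting = 92.7 + 295.0·tan22.4° = 92.7 + 121.6 = 214.3 kN/m
FS = 214.3 / 73.5 = 2.914

FS = 2.91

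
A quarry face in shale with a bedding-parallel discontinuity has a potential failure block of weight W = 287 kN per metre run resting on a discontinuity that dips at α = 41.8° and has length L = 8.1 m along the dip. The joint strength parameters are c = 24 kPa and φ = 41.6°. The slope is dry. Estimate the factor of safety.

FS = 2.01

Resolving the block weight along and normal to the plane and applying the Mohr–Coulomb strength on the joint:
N' = W cosα = 287·cos41.8° = 214.0 kN/m
Driving force T = W sinα = 287·sin41.8° = 191.3 kN/m
Resisting force R = c·L + N'·tanφ = 24·8.1 + 214.0·tan41.6° = 194.4 + 190.0 = 384.4 kN/m
FS = R / T = 384.4 / 191.3 = 2.009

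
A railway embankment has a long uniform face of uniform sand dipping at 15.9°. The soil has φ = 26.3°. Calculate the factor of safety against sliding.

For a dry cohesionless infinite slope the factor of safety is FS = tanφ / tanβ.
FS = tan26.3° / tan15.9° = 0.4942 / 0.2849 = 1.735

FS = 1.74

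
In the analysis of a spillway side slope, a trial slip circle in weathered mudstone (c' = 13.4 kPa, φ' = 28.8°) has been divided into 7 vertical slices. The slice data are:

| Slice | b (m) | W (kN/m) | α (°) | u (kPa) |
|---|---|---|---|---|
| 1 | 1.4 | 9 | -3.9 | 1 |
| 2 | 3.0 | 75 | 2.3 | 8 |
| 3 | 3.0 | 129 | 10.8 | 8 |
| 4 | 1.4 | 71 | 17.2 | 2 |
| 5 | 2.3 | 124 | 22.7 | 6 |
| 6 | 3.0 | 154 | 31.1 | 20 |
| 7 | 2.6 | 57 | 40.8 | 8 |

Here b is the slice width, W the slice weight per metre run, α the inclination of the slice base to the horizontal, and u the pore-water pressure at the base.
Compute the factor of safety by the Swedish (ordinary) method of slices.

FS = 2.20

Ordinary method of slices: FS = Σ[c'·Δl_i + (W_i cosα_i − u_i·Δl_i)·tanφ'] / Σ W_i sinα_i, with Δl_i = b_i / cosα_i.
Slice 1: Δl = 1.4/cos(-3.9°) = 1.403 m; N'_1 = 9·cos(-3.9°) − 1·1.403 = 7.6; c'Δl = 18.80; W sinα = -0.6
Slice 2: Δl = 3.0/cos2.3° = 3.002 m; N'_2 = 75·cos2.3° − 8·3.002 = 50.9; c'Δl = 40.23; W sinα = 3.0
Slice 3: Δl = 3.0/cos10.8° = 3.054 m; N'_3 = 129·cos10.8° − 8·3.054 = 102.3; c'Δl = 40.92; W sinα = 24.2
Slice 4: Δl = 1.4/cos17.2° = 1.466 m; N'_4 = 71·cos17.2° − 2·1.466 = 64.9; c'Δl = 19.64; W sinα = 21.0
Slice 5: Δl = 2.3/cos22.7° = 2.493 m; N'_5 = 124·cos22.7° − 6·2.493 = 99.4; c'Δl = 33.41; W sinα = 47.9
Slice 6: Δl = 3.0/cos31.1° = 3.504 m; N'_6 = 154·cos31.1° − 20·3.504 = 61.8; c'Δl = 46.95; W sinα = 79.5
Slice 7: Δl = 2.6/cos40.8° = 3.435 m; N'_7 = 57·cos40.8° − 8·3.435 = 15.7; c'Δl = 46.02; W sinα = 37.2
Σc'Δl = 246.0 kN/m; ΣN' = 402.6 kN/m; ΣW sinα = 212.2 kN/m
Resisting = 246.0 + 402.6·tan28.8° = 246.0 + 221.3 = 467.3 kN/m
FS = 467.3 / 212.2 = 2.202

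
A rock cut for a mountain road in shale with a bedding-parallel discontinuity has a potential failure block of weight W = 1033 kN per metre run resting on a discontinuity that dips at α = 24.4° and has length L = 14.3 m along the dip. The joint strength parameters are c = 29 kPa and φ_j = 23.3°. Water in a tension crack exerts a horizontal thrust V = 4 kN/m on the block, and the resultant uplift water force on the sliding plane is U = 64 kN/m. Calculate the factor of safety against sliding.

FS = 1.84

Resolving the block weight along and normal to the plane and applying the Mohr–Coulomb strength on the joint:
N' = W cosα − U − V sinα = 1033·cos24.4° − 64 − 4·sin24.4° = 875.1 kN/m
Driving force T = W sinα + V cosα = 1033·sin24.4° + 4·cos24.4° = 430.4 kN/m
Resisting force R = c·L + N'·tanφ_j = 29·14.3 + 875.1·tan23.3° = 414.7 + 376.9 = 791.6 kN/m
FS = R / T = 791.6 / 430.4 = 1.839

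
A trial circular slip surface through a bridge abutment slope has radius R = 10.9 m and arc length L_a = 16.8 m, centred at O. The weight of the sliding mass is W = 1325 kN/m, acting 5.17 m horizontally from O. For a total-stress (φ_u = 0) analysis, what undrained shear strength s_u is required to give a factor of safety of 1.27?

FS = s_u·L_a·R / (W·d), so s_u = FS·W·d / (L_a·R).
s_u = 1.27·1325·5.17 / (16.80·10.9) = 8699.8 / 183.12 = 47.51 kPa

s_u = 47.5 kPa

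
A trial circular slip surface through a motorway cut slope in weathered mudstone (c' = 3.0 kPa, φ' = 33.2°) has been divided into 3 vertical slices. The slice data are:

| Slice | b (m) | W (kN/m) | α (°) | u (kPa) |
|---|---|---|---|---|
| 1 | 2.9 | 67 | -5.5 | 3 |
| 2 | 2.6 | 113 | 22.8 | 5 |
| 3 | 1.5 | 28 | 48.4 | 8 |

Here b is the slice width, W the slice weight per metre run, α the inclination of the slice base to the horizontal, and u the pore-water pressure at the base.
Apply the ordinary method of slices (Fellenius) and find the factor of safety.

Ordinary method of slices: FS = Σ[c'·Δl_i + (W_i cosα_i − u_i·Δl_i)·tanφ'] / Σ W_i sinα_i, with Δl_i = b_i / cosα_i.
Slice 1: Δl = 2.9/cos(-5.5°) = 2.913 m; N'_1 = 67·cos(-5.5°) − 3·2.913 = 58.0; c'Δl = 8.74; W sinα = -6.4
Slice 2: Δl = 2.6/cos22.8° = 2.820 m; N'_2 = 113·cos22.8° − 5·2.820 = 90.1; c'Δl = 8.46; W sinα = 43.8
Slice 3: Δl = 1.5/cos48.4° = 2.259 m; N'_3 = 28·cos48.4° − 8·2.259 = 0.5; c'Δl = 6.78; W sinα = 20.9
Σc'Δl = 24.0 kN/m; ΣN' = 148.5 kN/m; ΣW sinα = 58.3 kN/m
Resisting = 24.0 + 148.5·tan33.2° = 24.0 + 97.2 = 121.2 kN/m
FS = 121.2 / 58.3 = 2.078

FS = 2.08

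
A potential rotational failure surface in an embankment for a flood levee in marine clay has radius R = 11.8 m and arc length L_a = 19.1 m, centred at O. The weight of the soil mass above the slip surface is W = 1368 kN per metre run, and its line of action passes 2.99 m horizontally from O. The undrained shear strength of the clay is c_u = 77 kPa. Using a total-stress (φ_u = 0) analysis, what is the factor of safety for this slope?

Taking moments about the centre O, the resisting moment is provided by the undrained shear strength acting along the arc:
M_R = c_u·L_a·R = 77·19.10·11.8 = 17354.3 kN·m/m
M_D = W·d = 1368·2.99 = 4090.3 kN·m/m
FS = M_R / M_D = 17354.3 / 4090.3 = 4.243

FS = 4.24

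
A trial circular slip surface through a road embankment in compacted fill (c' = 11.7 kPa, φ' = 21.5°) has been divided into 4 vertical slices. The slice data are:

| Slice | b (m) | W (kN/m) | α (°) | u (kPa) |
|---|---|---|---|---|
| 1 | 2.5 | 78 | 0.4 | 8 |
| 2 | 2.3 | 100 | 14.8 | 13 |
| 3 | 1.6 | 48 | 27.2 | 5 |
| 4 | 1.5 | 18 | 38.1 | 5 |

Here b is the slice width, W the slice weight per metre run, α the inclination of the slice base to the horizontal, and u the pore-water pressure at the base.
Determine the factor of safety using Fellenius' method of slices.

FS = 2.78

Ordinary method of slices: FS = Σ[c'·Δl_i + (W_i cosα_i − u_i·Δl_i)·tanφ'] / Σ W_i sinα_i, with Δl_i = b_i / cosα_i.
Slice 1: Δl = 2.5/cos0.4° = 2.500 m; N'_1 = 78·cos0.4° − 8·2.500 = 58.0; c'Δl = 29.25; W sinα = 0.5
Slice 2: Δl = 2.3/cos14.8° = 2.379 m; N'_2 = 100·cos14.8° − 13·2.379 = 65.8; c'Δl = 27.83; W sinα = 25.5
Slice 3: Δl = 1.6/cos27.2° = 1.799 m; N'_3 = 48·cos27.2° − 5·1.799 = 33.7; c'Δl = 21.05; W sinα = 21.9
Slice 4: Δl = 1.5/cos38.1° = 1.906 m; N'_4 = 18·cos38.1° − 5·1.906 = 4.6; c'Δl = 22.30; W sinα = 11.1
Σc'Δl = 100.4 kN/m; ΣN' = 162.1 kN/m; ΣW sinα = 59.1 kN/m
Resisting = 100.4 + 162.1·tan21.5° = 100.4 + 63.8 = 164.3 kN/m
FS = 164.3 / 59.1 = 2.778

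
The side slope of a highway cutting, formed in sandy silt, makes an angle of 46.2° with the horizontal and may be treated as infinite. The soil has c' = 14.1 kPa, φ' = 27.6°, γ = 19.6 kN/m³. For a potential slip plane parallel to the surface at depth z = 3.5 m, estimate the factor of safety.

For an infinite slope with a slip plane parallel to the surface (no pore pressure): FS = [c' + γz cos²β tanφ'] / [γz sinβ cosβ].
γz = 19.6·3.5 = 68.60 kN/m²
Numerator = 14.1 + 68.60·cos²46.2°·tan27.6° = 14.1 + 68.60·0.4791·0.5228 = 31.281 kPa
Denominator = 68.60·sin46.2°·cos46.2° = 68.60·0.7218·0.6921 = 34.270 kPa
FS = 31.281 / 34.270 = 0.913

FS = 0.91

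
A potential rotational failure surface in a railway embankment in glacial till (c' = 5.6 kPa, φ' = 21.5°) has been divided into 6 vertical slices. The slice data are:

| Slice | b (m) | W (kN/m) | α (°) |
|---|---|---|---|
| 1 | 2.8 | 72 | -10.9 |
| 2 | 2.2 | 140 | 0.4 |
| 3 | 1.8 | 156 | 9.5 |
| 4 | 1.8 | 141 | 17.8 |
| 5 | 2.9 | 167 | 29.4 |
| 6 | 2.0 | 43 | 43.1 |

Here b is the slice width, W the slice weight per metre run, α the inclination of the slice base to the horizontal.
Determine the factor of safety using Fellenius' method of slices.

Ordinary method of slices: FS = Σ[c'·Δl_i + (W_i cosα_i)·tanφ'] / Σ W_i sinα_i, with Δl_i = b_i / cosα_i.
Slice 1: Δl = 2.8/cos(-10.9°) = 2.851 m; N'_1 = 72·cos(-10.9°) = 70.7; c'Δl = 15.97; W sinα = -13.6
Slice 2: Δl = 2.2/cos0.4° = 2.200 m; N'_2 = 140·cos0.4° = 140.0; c'Δl = 12.32; W sinα = 1.0
Slice 3: Δl = 1.8/cos9.5° = 1.825 m; N'_3 = 156·cos9.5° = 153.9; c'Δl = 10.22; W sinα = 25.7
Slice 4: Δl = 1.8/cos17.8° = 1.890 m; N'_4 = 141·cos17.8° = 134.3; c'Δl = 10.59; W sinα = 43.1
Slice 5: Δl = 2.9/cos29.4° = 3.329 m; N'_5 = 167·cos29.4° = 145.5; c'Δl = 18.64; W sinα = 82.0
Slice 6: Δl = 2.0/cos43.1° = 2.739 m; N'_6 = 43·cos43.1° = 31.4; c'Δl = 15.34; W sinα = 29.4
Σc'Δl = 83.1 kN/m; ΣN' = 675.7 kN/m; ΣW sinα = 167.6 kN/m
Resisting = 83.1 + 675.7·tan21.5° = 83.1 + 266.2 = 349.2 kN/m
FS = 349.2 / 167.6 = 2.084

FS = 2.08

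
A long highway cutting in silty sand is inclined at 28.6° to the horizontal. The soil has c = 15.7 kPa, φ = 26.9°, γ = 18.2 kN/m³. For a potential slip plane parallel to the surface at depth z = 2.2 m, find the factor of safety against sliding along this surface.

For an infinite slope with a slip plane parallel to the surface (no pore pressure): FS = [c + γz cos²β tanφ] / [γz sinβ cosβ].
γz = 18.2·2.2 = 40.04 kN/m²
Numerator = 15.7 + 40.04·cos²28.6°·tan26.9° = 15.7 + 40.04·0.7709·0.5073 = 31.359 kPa
Denominator = 40.04·sin28.6°·cos28.6° = 40.04·0.4787·0.8780 = 16.828 kPa
FS = 31.359 / 16.828 = 1.863

FS = 1.86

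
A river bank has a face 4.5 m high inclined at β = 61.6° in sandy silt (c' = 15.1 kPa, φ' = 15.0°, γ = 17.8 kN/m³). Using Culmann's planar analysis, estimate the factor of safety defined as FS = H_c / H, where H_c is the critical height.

FS = 2.05

H_c = (4c'/γ) · sinβ cosφ' / [1 − cos(β − φ')]
    = (4·15.1/17.8) · sin61.6°·cos15.0° / [1 − cos46.6°]
    = 3.393 · 0.8497 / 0.3129 = 9.21 m
FS = H_c / H = 9.21 / 4.5 = 2.048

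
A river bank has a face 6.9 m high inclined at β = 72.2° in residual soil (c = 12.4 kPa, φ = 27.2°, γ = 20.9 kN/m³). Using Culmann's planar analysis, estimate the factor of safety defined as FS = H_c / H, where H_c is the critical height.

H_c = (4c/γ) · sinβ cosφ / [1 − cos(β − φ)]
    = (4·12.4/20.9) · sin72.2°·cos27.2° / [1 − cos45.0°]
    = 2.373 · 0.8468 / 0.2929 = 6.86 m
FS = H_c / H = 6.86 / 6.9 = 0.994

FS = 0.99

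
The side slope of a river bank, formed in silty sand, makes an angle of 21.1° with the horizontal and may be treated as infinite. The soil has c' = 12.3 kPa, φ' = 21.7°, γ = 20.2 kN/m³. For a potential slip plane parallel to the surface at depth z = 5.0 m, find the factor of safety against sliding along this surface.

For an infinite slope with a slip plane parallel to the surface (no pore pressure): FS = [c' + γz cos²β tanφ'] / [γz sinβ cosβ].
γz = 20.2·5.0 = 101.00 kN/m²
Numerator = 12.3 + 101.00·cos²21.1°·tan21.7° = 12.3 + 101.00·0.8704·0.3979 = 47.284 kPa
Denominator = 101.00·sin21.1°·cos21.1° = 101.00·0.3600·0.9330 = 33.922 kPa
FS = 47.284 / 33.922 = 1.394

FS = 1.39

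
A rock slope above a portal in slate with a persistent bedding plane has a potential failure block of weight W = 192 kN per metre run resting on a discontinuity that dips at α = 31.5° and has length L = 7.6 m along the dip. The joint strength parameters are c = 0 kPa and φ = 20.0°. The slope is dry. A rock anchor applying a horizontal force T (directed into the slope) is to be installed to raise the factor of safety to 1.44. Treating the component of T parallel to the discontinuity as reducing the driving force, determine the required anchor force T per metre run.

Resolving forces along and normal to the sliding plane, with the horizontal anchor force T adding T·sinα to the effective normal force and T·cosα acting up the plane against the driving force:
FS = [cL + (W cosα + T sinα) tanφ] / [W sinα − T cosα]
Without the anchor: N' = 163.7 kN/m, driving T_d = 100.3 kN/m, resisting R = 0·7.6 + 163.7·tan20.0° = 59.6 kN/m, FS = 0.59.
Setting FS = 1.44 and solving for T:
1.44·(100.3 − T cos31.5°) = 59.6 + T sin31.5°·tan20.0°
T·(sin31.5°·tan20.0° + 1.44·cos31.5°) = 1.44·100.3 − 59.6
T·(0.5225·0.3640 + 1.44·0.8526) = 144.5 − 59.6 = 84.9
T·1.4180 = 84.9
T = 59.9 kN/m

T = 60 kN/m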